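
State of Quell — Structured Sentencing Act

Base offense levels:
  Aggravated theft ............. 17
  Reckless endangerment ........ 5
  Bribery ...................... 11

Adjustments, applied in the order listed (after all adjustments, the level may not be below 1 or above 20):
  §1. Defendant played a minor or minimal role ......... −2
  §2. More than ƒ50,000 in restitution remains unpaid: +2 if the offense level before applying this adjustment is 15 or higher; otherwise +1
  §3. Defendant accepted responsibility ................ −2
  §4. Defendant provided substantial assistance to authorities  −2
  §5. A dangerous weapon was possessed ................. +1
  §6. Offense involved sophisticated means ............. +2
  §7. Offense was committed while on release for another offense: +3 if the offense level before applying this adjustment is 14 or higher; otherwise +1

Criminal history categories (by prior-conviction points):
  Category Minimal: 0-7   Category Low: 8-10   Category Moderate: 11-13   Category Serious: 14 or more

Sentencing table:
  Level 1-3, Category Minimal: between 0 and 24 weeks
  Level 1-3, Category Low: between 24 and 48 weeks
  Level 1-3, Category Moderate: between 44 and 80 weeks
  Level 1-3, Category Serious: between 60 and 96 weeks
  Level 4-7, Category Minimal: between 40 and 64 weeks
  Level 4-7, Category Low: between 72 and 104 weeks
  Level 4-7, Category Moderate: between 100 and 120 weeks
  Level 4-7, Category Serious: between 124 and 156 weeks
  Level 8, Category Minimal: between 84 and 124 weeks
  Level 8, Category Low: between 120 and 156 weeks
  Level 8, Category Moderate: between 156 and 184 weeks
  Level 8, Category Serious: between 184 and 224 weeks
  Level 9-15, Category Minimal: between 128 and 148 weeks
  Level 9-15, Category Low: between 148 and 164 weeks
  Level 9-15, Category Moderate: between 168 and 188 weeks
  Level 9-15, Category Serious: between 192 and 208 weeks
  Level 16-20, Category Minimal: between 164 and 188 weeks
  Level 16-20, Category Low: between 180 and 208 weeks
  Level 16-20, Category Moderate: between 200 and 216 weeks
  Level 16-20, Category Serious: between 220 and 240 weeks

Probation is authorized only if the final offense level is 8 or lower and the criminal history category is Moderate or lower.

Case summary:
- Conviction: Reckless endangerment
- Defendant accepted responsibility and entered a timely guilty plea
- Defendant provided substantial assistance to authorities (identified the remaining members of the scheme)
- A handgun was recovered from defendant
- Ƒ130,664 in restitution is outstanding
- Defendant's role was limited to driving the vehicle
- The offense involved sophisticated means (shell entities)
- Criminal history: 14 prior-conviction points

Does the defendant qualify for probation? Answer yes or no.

No

Base offense level for reckless endangerment: 5.
§1 applies: 5 − 2 = 3.
§2 applies (level before this adjustment is 3 < 15, so +1): 3 + 1 = 4.
§3 applies: 4 − 2 = 2.
§4 applies: 2 − 2 = 0.
§5 applies: 0 + 1 = 1.
§6 applies: 1 + 2 = 3.
Final offense level: 3.
Criminal history: 14 prior points → Category Serious (14+).
Level 3 falls in the 1-3 band.
Grid: Level 1-3 × Category Serious = 60-96 weeks.
Probation check: level 3 ≤ 8 and category Serious > Moderate → not eligible.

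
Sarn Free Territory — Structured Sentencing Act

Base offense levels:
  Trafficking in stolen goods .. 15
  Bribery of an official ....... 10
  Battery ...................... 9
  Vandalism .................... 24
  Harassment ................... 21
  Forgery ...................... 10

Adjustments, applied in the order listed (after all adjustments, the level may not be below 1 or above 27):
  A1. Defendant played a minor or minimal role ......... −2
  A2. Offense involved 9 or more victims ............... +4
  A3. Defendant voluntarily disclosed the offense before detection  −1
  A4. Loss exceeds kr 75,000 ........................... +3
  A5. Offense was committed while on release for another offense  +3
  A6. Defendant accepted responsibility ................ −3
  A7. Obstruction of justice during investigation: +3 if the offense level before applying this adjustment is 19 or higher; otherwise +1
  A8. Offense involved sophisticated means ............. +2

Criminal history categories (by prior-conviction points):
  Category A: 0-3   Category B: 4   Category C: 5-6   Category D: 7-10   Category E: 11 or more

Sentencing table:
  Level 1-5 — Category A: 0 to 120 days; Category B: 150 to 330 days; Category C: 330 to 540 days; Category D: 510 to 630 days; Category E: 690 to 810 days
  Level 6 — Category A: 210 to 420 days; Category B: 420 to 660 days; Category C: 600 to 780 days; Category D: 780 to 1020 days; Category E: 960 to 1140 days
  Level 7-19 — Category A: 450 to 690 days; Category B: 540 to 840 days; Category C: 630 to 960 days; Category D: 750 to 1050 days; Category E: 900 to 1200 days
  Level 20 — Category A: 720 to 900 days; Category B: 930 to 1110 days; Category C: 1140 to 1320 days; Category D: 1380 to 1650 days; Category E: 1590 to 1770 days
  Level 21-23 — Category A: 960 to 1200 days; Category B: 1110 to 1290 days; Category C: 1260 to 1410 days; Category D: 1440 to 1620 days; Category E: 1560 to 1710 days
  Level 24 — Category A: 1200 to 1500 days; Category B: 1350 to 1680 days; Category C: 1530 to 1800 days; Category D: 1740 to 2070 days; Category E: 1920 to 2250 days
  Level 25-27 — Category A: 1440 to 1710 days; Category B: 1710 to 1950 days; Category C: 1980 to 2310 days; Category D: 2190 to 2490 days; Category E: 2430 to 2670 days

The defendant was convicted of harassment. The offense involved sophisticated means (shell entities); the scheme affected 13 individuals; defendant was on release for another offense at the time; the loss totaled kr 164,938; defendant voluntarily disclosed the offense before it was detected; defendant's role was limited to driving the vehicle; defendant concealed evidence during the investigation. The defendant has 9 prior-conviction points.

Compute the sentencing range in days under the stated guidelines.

2190-2490 days

Base offense level for harassment: 21.
A1 applies: 21 − 2 = 19.
A2 applies: 19 + 4 = 23.
A3 applies: 23 − 1 = 22.
A4 applies: 22 + 3 = 25.
A5 applies: 25 + 3 = 28.
A7 applies (level before this adjustment is 28 ≥ 19, so +3): 28 + 3 = 31.
A8 applies: 31 + 2 = 33.
Level 33 exceeds the maximum of 27; capped at 27.
Final offense level: 27.
Criminal history: 9 prior points → Category D (7-10).
Level 27 falls in the 25-27 band.
Grid: Level 25-27 × Category D = 2190-2490 days.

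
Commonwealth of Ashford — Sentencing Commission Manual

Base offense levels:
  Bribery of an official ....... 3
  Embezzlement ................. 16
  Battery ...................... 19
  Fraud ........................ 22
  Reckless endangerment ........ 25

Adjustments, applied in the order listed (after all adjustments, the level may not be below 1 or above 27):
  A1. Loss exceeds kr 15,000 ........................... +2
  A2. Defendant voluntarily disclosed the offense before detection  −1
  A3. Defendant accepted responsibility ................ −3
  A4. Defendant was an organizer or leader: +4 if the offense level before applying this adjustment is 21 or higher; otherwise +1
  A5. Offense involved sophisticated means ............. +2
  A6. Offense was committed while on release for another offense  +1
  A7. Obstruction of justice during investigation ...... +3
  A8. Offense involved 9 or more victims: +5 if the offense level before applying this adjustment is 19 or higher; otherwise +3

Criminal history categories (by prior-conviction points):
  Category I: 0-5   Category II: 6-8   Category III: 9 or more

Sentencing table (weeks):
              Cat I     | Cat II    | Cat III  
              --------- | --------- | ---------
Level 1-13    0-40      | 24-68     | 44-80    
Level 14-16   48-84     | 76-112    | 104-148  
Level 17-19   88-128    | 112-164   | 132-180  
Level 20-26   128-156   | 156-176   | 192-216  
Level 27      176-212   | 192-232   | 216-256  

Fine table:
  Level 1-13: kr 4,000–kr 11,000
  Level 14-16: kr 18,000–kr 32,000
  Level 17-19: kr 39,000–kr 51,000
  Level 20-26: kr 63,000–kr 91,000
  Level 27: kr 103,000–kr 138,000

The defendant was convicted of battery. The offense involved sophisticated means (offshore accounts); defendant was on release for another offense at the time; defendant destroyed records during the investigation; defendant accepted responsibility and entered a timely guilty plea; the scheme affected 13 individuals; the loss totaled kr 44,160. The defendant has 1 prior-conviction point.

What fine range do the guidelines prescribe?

kr 103,000–kr 138,000

Base offense level for battery: 19.
A1 applies: 19 + 2 = 21.
A2 does not apply.
A3 applies: 21 − 3 = 18.
A5 applies: 18 + 2 = 20.
A6 applies: 20 + 1 = 21.
A7 applies: 21 + 3 = 24.
A8 applies (level before this adjustment is 24 ≥ 19, so +5): 24 + 5 = 29.
Level 29 exceeds the maximum of 27; capped at 27.
Final offense level: 27.
Level 27 falls in the 27 band.
Fine table: Level 27 → kr 103,000–kr 138,000.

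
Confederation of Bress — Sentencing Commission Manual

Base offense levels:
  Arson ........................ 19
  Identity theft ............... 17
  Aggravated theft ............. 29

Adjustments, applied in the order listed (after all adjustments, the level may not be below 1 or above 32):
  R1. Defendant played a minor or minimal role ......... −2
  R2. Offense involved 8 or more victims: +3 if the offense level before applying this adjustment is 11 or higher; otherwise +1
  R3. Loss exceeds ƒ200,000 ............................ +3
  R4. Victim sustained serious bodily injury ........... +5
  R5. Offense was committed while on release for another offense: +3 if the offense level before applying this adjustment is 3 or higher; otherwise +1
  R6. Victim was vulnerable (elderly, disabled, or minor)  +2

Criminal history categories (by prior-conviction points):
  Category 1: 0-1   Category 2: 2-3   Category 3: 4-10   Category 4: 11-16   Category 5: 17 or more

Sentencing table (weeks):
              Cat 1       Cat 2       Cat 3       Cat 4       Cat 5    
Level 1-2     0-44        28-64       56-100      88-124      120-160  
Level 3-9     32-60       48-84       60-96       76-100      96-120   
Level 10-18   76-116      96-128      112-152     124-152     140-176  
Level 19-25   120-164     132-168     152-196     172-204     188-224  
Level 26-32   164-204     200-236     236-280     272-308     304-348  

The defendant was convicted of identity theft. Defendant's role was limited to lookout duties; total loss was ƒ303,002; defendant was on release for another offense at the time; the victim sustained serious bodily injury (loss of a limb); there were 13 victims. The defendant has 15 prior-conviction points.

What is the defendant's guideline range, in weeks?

272-308 weeks

Base offense level for identity theft: 17.
R1 applies: 17 − 2 = 15.
R2 applies (level before this adjustment is 15 ≥ 11, so +3): 15 + 3 = 18.
R3 applies: 18 + 3 = 21.
R4 applies: 21 + 5 = 26.
R5 applies (level before this adjustment is 26 ≥ 3, so +3): 26 + 3 = 29.
Final offense level: 29.
Criminal history: 15 prior points → Category 4 (11-16).
Level 29 falls in the 26-32 band.
Grid: Level 26-32 × Category 4 = 272-308 weeks.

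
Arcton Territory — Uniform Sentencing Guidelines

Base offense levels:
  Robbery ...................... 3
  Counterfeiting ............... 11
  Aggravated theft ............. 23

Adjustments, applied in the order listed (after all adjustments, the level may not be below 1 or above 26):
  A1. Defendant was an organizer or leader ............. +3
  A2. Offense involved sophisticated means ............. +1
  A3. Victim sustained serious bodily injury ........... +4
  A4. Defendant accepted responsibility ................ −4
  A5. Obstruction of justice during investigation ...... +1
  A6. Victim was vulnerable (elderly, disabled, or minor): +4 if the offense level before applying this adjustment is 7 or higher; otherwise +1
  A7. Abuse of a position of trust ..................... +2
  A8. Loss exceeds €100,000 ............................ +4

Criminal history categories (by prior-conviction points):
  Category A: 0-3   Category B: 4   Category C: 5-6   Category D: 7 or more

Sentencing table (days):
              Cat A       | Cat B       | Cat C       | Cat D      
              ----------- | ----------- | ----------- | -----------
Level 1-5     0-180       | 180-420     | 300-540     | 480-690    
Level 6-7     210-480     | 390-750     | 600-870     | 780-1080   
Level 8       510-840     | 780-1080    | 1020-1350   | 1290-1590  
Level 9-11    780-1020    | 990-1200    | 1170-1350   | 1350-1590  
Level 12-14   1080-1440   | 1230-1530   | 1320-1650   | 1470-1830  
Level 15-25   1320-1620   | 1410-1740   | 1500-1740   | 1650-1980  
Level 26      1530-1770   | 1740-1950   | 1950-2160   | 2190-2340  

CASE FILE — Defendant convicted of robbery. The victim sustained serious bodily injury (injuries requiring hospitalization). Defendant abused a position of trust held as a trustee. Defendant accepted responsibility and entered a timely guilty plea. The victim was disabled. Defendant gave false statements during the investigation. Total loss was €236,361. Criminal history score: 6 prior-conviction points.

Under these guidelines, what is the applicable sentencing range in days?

Base offense level for robbery: 3.
A3 applies: 3 + 4 = 7.
A4 applies: 7 − 4 = 3.
A5 applies: 3 + 1 = 4.
A6 applies (level before this adjustment is 4 < 7, so +1): 4 + 1 = 5.
A7 applies: 5 + 2 = 7.
A8 applies: 7 + 4 = 11.
Final offense level: 11.
Criminal history: 6 prior points → Category C (5-6).
Level 11 falls in the 9-11 band.
Grid: Level 9-11 × Category C = 1170-1350 days.

1170-1350 days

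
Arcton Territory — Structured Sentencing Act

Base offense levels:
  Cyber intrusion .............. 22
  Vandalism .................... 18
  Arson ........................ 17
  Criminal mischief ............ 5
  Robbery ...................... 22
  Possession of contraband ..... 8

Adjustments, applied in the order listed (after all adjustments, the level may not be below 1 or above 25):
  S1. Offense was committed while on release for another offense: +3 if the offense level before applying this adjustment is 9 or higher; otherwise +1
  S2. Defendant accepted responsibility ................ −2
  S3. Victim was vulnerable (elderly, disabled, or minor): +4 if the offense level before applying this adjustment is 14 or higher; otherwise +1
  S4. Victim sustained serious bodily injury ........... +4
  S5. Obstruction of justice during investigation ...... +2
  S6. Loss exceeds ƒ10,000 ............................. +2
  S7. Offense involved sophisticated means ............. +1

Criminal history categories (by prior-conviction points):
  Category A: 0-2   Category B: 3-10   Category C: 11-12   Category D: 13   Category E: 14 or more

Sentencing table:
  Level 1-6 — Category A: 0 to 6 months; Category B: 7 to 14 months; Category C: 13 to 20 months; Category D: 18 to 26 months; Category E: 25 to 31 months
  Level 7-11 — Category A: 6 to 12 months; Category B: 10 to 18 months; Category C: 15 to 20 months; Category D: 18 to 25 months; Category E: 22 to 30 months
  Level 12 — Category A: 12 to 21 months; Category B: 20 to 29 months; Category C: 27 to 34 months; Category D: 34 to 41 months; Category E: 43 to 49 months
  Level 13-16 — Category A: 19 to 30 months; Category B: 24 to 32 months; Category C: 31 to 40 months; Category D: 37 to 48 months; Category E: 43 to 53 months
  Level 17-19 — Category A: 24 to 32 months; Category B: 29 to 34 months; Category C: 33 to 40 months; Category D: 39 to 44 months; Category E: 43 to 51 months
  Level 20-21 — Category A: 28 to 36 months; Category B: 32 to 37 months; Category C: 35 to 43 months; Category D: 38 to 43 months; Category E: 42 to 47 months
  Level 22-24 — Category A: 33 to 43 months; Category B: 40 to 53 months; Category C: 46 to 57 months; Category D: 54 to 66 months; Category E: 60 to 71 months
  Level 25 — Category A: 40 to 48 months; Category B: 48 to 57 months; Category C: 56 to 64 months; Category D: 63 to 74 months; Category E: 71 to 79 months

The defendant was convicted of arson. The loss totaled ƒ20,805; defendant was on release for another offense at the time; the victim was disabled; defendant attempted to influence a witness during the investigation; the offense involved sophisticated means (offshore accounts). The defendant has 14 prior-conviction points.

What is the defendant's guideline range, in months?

71-79 months

Base offense level for arson: 17.
S1 applies (level before this adjustment is 17 ≥ 9, so +3): 17 + 3 = 20.
S2 does not apply.
S3 applies (level before this adjustment is 20 ≥ 14, so +4): 20 + 4 = 24.
S5 applies: 24 + 2 = 26.
S6 applies: 26 + 2 = 28.
S7 applies: 28 + 1 = 29.
Level 29 exceeds the maximum of 25; capped at 25.
Final offense level: 25.
Criminal history: 14 prior points → Category E (14+).
Level 25 falls in the 25 band.
Grid: Level 25 × Category E = 71-79 months.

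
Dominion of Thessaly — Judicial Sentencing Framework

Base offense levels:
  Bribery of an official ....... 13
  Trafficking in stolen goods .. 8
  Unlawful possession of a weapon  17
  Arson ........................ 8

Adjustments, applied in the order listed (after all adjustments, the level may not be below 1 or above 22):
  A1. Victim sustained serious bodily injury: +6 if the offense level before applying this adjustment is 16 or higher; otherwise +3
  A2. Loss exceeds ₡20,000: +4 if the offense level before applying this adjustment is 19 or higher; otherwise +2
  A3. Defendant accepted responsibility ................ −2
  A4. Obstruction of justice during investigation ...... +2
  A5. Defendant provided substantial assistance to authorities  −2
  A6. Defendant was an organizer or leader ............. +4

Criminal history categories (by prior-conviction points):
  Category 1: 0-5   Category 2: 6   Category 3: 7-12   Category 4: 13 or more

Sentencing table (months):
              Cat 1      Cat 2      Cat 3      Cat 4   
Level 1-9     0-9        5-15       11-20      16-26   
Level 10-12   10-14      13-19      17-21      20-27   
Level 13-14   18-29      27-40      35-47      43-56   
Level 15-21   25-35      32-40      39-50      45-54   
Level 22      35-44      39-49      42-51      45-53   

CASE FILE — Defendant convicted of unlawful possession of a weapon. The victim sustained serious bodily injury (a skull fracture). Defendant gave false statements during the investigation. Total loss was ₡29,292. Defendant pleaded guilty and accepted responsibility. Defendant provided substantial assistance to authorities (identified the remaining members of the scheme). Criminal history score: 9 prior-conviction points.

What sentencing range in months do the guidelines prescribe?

Base offense level for unlawful possession of a weapon: 17.
A1 applies (level before this adjustment is 17 ≥ 16, so +6): 17 + 6 = 23.
A2 applies (level before this adjustment is 23 ≥ 19, so +4): 23 + 4 = 27.
A3 applies: 27 − 2 = 25.
A4 applies: 25 + 2 = 27.
A5 applies: 27 − 2 = 25.
Level 25 exceeds the maximum of 22; capped at 22.
Final offense level: 22.
Criminal history: 9 prior points → Category 3 (7-12).
Level 22 falls in the 22 band.
Grid: Level 22 × Category 3 = 42-51 months.

42-51 months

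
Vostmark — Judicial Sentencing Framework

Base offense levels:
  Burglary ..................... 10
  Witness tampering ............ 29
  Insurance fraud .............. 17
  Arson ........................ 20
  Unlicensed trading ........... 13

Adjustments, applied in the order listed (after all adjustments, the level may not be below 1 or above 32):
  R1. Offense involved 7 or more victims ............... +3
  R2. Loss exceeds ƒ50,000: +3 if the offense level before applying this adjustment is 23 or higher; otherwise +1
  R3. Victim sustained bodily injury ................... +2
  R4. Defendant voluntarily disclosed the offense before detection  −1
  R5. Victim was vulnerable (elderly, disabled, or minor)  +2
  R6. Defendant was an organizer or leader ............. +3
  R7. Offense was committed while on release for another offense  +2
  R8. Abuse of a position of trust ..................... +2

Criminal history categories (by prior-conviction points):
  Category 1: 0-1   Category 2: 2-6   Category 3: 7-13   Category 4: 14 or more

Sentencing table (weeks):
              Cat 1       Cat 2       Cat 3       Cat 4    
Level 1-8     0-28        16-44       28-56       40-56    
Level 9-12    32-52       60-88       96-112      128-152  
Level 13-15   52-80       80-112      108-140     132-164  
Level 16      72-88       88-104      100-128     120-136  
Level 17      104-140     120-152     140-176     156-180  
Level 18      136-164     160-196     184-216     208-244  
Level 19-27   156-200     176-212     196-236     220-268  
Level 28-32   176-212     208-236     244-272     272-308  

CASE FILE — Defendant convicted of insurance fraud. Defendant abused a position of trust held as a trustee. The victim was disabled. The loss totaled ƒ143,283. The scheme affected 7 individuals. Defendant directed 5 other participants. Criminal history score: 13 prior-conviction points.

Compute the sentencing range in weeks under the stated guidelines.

Base offense level for insurance fraud: 17.
R1 applies: 17 + 3 = 20.
R2 applies (level before this adjustment is 20 < 23, so +1): 20 + 1 = 21.
R5 applies: 21 + 2 = 23.
R6 applies: 23 + 3 = 26.
R8 applies: 26 + 2 = 28.
Final offense level: 28.
Criminal history: 13 prior points → Category 3 (7-13).
Level 28 falls in the 28-32 band.
Grid: Level 28-32 × Category 3 = 244-272 weeks.

244-272 weeks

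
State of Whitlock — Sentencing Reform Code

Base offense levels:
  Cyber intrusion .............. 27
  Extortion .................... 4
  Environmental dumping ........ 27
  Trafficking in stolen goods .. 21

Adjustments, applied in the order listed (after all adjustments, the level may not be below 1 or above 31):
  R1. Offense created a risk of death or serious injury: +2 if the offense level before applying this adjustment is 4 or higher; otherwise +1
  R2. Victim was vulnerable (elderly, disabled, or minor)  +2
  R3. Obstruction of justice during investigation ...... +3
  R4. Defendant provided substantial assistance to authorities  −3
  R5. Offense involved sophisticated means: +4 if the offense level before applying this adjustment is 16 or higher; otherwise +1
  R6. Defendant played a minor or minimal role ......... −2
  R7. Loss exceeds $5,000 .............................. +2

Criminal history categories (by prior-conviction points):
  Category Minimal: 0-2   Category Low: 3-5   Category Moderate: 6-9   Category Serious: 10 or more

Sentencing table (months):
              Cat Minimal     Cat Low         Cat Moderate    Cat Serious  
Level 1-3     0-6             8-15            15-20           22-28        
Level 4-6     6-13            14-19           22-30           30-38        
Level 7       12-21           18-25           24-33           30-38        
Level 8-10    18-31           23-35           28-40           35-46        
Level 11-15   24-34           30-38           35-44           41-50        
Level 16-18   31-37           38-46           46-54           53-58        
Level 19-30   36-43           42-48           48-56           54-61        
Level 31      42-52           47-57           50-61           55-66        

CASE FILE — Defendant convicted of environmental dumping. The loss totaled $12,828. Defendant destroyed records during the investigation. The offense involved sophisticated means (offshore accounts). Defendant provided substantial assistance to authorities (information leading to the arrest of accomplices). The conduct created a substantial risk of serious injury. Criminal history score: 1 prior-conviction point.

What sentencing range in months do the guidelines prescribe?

42-52 months

Base offense level for environmental dumping: 27.
R1 applies (level before this adjustment is 27 ≥ 4, so +2): 27 + 2 = 29.
R2 does not apply.
R3 applies: 29 + 3 = 32.
R4 applies: 32 − 3 = 29.
R5 applies (level before this adjustment is 29 ≥ 16, so +4): 29 + 4 = 33.
R6 does not apply.
R7 applies: 33 + 2 = 35.
Level 35 exceeds the maximum of 31; capped at 31.
Final offense level: 31.
Criminal history: 1 prior point → Category Minimal (0-2).
Level 31 falls in the 31 band.
Grid: Level 31 × Category Minimal = 42-52 months.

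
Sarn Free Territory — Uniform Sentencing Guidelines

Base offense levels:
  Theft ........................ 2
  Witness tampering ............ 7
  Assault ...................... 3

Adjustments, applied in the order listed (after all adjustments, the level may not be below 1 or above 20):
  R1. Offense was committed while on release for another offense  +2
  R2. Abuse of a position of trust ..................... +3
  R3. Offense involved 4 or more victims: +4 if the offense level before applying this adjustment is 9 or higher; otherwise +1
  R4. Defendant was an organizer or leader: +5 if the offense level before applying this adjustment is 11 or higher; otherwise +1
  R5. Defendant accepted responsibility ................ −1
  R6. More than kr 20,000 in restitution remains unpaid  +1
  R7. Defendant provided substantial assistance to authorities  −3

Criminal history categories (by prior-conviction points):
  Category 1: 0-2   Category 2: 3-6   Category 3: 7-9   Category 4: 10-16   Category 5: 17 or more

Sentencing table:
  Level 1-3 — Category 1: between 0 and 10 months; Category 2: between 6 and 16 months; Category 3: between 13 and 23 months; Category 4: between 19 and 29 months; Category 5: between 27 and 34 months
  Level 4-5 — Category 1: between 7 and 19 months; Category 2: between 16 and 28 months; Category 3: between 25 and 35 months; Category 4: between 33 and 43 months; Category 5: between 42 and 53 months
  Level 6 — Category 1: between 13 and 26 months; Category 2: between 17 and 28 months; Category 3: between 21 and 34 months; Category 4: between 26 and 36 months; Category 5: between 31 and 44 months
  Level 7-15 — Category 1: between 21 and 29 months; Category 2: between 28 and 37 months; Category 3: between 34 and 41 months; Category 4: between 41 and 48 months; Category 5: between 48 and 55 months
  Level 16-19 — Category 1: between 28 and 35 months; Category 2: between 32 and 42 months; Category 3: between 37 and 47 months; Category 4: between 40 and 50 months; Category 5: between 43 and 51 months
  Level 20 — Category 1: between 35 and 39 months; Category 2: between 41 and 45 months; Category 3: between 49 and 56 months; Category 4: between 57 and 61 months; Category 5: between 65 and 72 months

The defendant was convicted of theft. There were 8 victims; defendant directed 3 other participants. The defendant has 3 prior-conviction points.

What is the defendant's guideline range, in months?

16-28 months

Base offense level for theft: 2.
R2 does not apply.
R3 applies (level before this adjustment is 2 < 9, so +1): 2 + 1 = 3.
R4 applies (level before this adjustment is 3 < 11, so +1): 3 + 1 = 4.
R5 does not apply.
R6 does not apply.
Final offense level: 4.
Criminal history: 3 prior points → Category 2 (3-6).
Level 4 falls in the 4-5 band.
Grid: Level 4-5 × Category 2 = 16-28 months.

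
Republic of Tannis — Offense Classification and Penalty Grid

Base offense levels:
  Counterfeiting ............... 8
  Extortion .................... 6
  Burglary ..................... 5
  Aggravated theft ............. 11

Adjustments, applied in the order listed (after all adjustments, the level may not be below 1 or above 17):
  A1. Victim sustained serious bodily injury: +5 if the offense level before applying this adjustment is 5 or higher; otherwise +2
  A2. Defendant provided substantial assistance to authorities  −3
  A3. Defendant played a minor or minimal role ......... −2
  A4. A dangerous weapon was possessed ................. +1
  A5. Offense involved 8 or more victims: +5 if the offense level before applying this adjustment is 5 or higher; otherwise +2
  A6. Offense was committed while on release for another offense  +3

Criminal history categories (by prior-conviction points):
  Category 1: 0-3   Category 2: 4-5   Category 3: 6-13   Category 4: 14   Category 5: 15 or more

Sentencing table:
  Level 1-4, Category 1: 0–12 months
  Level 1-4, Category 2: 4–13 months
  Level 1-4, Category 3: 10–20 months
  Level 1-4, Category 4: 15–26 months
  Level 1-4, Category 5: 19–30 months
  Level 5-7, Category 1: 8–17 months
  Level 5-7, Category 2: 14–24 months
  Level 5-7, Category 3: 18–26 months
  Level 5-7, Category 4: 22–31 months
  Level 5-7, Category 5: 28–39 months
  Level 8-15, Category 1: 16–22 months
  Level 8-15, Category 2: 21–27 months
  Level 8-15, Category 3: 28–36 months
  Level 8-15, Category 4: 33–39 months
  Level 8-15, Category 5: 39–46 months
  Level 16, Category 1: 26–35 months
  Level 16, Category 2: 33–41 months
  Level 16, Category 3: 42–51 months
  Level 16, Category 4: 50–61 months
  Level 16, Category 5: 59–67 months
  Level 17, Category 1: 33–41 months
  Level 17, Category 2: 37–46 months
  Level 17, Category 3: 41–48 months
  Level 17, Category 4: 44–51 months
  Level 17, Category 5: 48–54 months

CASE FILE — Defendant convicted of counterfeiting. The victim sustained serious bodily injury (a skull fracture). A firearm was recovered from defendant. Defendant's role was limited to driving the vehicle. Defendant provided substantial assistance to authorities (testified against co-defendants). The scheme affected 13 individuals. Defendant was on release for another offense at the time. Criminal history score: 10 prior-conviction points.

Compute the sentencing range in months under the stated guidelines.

Base offense level for counterfeiting: 8.
A1 applies (level before this adjustment is 8 ≥ 5, so +5): 8 + 5 = 13.
A2 applies: 13 − 3 = 10.
A3 applies: 10 − 2 = 8.
A4 applies: 8 + 1 = 9.
A5 applies (level before this adjustment is 9 ≥ 5, so +5): 9 + 5 = 14.
A6 applies: 14 + 3 = 17.
Final offense level: 17.
Criminal history: 10 prior points → Category 3 (6-13).
Level 17 falls in the 17 band.
Grid: Level 17 × Category 3 = 41-48 months.

41-48 months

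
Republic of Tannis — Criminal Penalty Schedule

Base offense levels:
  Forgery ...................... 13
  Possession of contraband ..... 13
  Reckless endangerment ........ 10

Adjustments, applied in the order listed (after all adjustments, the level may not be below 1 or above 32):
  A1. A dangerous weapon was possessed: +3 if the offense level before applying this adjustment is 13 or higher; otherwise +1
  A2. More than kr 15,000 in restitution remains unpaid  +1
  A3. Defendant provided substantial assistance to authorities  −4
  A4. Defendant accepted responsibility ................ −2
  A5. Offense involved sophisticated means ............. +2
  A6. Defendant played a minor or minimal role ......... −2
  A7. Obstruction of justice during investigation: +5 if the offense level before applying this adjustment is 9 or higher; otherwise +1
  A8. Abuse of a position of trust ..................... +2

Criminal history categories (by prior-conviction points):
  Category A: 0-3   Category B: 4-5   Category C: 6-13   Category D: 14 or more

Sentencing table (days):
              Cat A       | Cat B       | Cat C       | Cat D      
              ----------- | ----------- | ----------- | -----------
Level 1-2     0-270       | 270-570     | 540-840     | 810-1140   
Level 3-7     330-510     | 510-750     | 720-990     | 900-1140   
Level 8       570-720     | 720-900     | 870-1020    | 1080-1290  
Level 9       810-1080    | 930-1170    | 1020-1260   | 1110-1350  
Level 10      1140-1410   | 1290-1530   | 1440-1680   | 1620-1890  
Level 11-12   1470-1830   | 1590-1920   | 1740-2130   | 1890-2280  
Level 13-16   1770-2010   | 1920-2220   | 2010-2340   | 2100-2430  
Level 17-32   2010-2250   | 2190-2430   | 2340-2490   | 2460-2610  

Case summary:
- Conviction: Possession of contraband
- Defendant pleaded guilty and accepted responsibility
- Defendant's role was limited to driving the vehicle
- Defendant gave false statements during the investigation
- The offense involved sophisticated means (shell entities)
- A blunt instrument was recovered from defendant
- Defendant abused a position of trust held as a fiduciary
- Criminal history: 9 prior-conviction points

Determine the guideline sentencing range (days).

Base offense level for possession of contraband: 13.
A1 applies (level before this adjustment is 13 ≥ 13, so +3): 13 + 3 = 16.
A4 applies: 16 − 2 = 14.
A5 applies: 14 + 2 = 16.
A6 applies: 16 − 2 = 14.
A7 applies (level before this adjustment is 14 ≥ 9, so +5): 14 + 5 = 19.
A8 applies: 19 + 2 = 21.
Final offense level: 21.
Criminal history: 9 prior points → Category C (6-13).
Level 21 falls in the 17-32 band.
Grid: Level 17-32 × Category C = 2340-2490 days.

2340-2490 days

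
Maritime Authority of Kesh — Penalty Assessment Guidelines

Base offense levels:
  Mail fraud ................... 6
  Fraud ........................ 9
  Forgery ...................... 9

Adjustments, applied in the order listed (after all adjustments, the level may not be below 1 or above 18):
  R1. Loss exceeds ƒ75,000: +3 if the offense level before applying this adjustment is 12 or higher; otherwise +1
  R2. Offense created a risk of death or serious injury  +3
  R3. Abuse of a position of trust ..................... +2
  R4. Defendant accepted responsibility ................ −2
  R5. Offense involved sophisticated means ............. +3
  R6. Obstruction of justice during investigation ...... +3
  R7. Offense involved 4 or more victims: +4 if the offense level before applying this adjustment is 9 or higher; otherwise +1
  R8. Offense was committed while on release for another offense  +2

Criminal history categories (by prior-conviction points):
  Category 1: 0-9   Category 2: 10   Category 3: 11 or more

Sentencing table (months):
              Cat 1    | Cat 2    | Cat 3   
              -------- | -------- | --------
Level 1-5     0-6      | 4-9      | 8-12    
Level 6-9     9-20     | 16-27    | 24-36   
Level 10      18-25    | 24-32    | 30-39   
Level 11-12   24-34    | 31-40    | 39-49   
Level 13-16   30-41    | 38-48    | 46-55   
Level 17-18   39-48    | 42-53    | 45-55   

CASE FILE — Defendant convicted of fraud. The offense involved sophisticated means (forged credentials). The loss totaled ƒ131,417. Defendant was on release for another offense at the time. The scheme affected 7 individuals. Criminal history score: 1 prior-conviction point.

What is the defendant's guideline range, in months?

Base offense level for fraud: 9.
R1 applies (level before this adjustment is 9 < 12, so +1): 9 + 1 = 10.
R2 does not apply.
R4 does not apply.
R5 applies: 10 + 3 = 13.
R7 applies (level before this adjustment is 13 ≥ 9, so +4): 13 + 4 = 17.
R8 applies: 17 + 2 = 19.
Level 19 exceeds the maximum of 18; capped at 18.
Final offense level: 18.
Criminal history: 1 prior point → Category 1 (0-9).
Level 18 falls in the 17-18 band.
Grid: Level 17-18 × Category 1 = 39-48 months.

39-48 months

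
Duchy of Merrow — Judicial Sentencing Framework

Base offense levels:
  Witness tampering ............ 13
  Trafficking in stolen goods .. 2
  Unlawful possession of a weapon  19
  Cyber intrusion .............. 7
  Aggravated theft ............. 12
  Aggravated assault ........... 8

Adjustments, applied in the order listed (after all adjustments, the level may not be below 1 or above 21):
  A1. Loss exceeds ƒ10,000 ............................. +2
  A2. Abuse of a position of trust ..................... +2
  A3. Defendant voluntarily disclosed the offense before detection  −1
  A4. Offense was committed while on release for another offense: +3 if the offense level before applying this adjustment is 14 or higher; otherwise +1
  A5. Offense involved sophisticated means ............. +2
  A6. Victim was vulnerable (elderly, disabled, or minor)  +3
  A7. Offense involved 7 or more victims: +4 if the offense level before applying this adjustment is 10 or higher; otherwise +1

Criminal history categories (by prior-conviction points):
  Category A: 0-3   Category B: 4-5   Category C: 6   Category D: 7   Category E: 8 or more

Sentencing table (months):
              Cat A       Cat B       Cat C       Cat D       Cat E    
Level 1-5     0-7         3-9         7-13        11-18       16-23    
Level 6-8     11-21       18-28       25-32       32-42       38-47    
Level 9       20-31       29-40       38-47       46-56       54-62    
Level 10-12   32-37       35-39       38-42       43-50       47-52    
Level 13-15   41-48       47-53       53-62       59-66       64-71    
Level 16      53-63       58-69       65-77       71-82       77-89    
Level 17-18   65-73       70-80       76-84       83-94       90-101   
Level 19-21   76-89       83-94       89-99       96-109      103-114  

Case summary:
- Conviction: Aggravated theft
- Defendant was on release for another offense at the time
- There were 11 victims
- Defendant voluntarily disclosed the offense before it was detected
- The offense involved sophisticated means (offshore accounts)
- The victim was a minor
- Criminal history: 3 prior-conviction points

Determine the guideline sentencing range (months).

76-89 months

Base offense level for aggravated theft: 12.
A3 applies: 12 − 1 = 11.
A4 applies (level before this adjustment is 11 < 14, so +1): 11 + 1 = 12.
A5 applies: 12 + 2 = 14.
A6 applies: 14 + 3 = 17.
A7 applies (level before this adjustment is 17 ≥ 10, so +4): 17 + 4 = 21.
Final offense level: 21.
Criminal history: 3 prior points → Category A (0-3).
Level 21 falls in the 19-21 band.
Grid: Level 19-21 × Category A = 76-89 months.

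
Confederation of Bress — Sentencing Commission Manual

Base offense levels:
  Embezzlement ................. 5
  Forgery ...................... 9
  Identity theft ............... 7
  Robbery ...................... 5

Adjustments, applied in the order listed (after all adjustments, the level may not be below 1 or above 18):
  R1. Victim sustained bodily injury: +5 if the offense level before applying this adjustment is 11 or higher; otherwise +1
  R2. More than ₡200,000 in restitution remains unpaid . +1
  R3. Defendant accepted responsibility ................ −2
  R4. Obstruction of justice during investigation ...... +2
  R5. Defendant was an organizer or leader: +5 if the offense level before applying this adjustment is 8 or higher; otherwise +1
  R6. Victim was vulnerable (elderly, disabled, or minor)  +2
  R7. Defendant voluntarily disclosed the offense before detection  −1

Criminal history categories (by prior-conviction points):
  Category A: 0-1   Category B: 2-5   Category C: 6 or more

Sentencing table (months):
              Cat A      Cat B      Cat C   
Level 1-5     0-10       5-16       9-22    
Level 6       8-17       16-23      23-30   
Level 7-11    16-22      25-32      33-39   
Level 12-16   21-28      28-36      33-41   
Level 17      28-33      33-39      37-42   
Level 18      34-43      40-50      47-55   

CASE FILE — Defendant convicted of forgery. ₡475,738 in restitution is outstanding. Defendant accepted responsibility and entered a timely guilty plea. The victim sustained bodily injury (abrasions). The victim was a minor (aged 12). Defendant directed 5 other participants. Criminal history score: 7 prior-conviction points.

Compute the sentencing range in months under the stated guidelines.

33-41 months

Base offense level for forgery: 9.
R1 applies (level before this adjustment is 9 < 11, so +1): 9 + 1 = 10.
R2 applies: 10 + 1 = 11.
R3 applies: 11 − 2 = 9.
R5 applies (level before this adjustment is 9 ≥ 8, so +5): 9 + 5 = 14.
R6 applies: 14 + 2 = 16.
R7 does not apply.
Final offense level: 16.
Criminal history: 7 prior points → Category C (6+).
Level 16 falls in the 12-16 band.
Grid: Level 12-16 × Category C = 33-41 months.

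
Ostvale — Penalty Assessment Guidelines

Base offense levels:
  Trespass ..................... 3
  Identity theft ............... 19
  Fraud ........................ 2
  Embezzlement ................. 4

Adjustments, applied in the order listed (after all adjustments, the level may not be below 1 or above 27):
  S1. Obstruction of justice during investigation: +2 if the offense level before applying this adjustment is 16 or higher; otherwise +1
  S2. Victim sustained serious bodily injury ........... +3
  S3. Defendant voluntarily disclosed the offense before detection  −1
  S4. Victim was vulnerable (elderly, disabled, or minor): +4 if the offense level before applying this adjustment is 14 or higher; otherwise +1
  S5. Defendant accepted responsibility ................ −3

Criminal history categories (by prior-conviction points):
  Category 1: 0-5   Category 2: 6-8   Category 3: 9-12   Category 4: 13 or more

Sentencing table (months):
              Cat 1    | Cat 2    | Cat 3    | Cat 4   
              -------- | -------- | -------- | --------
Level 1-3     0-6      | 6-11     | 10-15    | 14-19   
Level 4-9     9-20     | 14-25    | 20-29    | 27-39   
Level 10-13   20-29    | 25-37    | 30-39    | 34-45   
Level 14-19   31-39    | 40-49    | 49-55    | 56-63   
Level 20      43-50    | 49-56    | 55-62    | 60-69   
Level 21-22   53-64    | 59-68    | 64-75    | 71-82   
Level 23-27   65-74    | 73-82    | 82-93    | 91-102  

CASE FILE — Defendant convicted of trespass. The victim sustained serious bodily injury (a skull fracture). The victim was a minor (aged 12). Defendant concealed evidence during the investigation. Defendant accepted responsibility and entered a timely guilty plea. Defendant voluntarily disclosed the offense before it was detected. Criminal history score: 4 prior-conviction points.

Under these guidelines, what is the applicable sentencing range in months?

9-20 months

Base offense level for trespass: 3.
S1 applies (level before this adjustment is 3 < 16, so +1): 3 + 1 = 4.
S2 applies: 4 + 3 = 7.
S3 applies: 7 − 1 = 6.
S4 applies (level before this adjustment is 6 < 14, so +1): 6 + 1 = 7.
S5 applies: 7 − 3 = 4.
Final offense level: 4.
Criminal history: 4 prior points → Category 1 (0-5).
Level 4 falls in the 4-9 band.
Grid: Level 4-9 × Category 1 = 9-20 months.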